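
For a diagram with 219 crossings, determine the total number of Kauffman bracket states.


Each crossing contributes 2 choices (A-smoothing or B-smoothing).
Total states = 2^219 = 842498333348457493583344221469363458551160763204392890034487820288

842498333348457493583344221469363458551160763204392890034487820288


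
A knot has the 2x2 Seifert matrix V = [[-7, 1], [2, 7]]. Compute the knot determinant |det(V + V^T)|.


Step 1: Form V + V^T where V = [[-7, 1], [2, 7]]
  V^T = [[-7, 2], [1, 7]]
  V + V^T = [[-14, 3], [3, 14]]
Step 2: det(V + V^T) = (-14)*14 - 3*3
  = -196 - 9 = -205
Step 3: Knot determinant = |det(V + V^T)| = |-205| = 205

205


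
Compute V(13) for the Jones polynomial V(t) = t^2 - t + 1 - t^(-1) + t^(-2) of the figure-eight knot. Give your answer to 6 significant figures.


Substituting t = 13 into V(t) = t^2 - t + 1 - t^(-1) + t^(-2):
  (+)t^(2) = 169
  (-)t^(1) = -13
  (+)t^(0) = 1
  (-)t^(-1) = -0.0769231
  (+)t^(-2) = 0.00591716
Sum = (169) + (-13) + (1) + (-0.0769231) + (0.00591716)
= 156.9289941
Rounded to 6 significant figures: 156.929

156.929


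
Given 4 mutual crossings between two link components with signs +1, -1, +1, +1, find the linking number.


Step 1: Count positive crossings: 3
Step 2: Count negative crossings: 1
Step 3: Sum of signs = 3 - 1 = 2
Step 4: Linking number = sum/2 = 2/2 = 1

1


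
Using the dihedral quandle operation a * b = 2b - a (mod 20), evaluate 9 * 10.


9 * 10 = 2*10 - 9 mod 20
= 20 - 9 mod 20
= 11 mod 20 = 11

11


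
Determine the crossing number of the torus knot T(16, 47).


For a torus knot T(p, q) with gcd(p,q)=1,
the crossing number is min(p*(q-1), q*(p-1)).
p*(q-1) = 16*46 = 736
q*(p-1) = 47*15 = 705
min(736, 705) = 705

705


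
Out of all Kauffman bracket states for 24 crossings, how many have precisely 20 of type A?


We choose which 20 of 24 crossings get A-smoothings.
C(24, 20) = 24! / (20! * 4!)
= 10626

10626


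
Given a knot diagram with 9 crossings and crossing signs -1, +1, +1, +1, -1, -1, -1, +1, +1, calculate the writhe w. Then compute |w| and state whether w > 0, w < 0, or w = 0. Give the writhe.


Step 1: Count positive crossings (+1).
Positive crossings: 5
Step 2: Count negative crossings (-1).
Negative crossings: 4
Step 3: Writhe = (positive) - (negative)
w = 5 - 4 = 1
Step 4: |w| = 1, and w is positive

1


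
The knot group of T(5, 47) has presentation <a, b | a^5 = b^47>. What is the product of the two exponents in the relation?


The relation is a^5 = b^47.
Product of exponents = 5 * 47
= 235

235


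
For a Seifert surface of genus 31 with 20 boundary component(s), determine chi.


chi = 2 - 2g - b
= 2 - 2*31 - 20
= 2 - 62 - 20 = -80

-80


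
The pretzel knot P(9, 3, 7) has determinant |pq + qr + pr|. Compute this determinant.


Step 1: Compute pq + qr + pr.
pq = 9*3 = 27
qr = 3*7 = 21
pr = 9*7 = 63
pq + qr + pr = 27 + 21 + 63 = 111
Step 2: Take absolute value.
det(P(9,3,7)) = |111| = 111

111


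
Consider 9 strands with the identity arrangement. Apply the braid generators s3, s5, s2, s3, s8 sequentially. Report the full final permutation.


Starting with identity [1, 2, 3, 4, 5, 6, 7, 8, 9].
Apply generators in sequence:
  After s3: [1, 2, 4, 3, 5, 6, 7, 8, 9]
  After s5: [1, 2, 4, 3, 6, 5, 7, 8, 9]
  After s2: [1, 4, 2, 3, 6, 5, 7, 8, 9]
  After s3: [1, 4, 3, 2, 6, 5, 7, 8, 9]
  After s8: [1, 4, 3, 2, 6, 5, 7, 9, 8]
Final permutation: [1, 4, 3, 2, 6, 5, 7, 9, 8]

[1, 4, 3, 2, 6, 5, 7, 9, 8]


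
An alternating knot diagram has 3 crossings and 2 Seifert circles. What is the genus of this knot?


For alternating knots, g = (c - s + 1)/2.
= (3 - 2 + 1)/2
= 2/2 = 1

1


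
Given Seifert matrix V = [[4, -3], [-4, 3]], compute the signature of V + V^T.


Step 1: V + V^T = [[8, -7], [-7, 6]]
Step 2: trace = 14, det = -1
Step 3: Discriminant = 14^2 - 4*(-1) = 200
Step 4: Eigenvalues: 14.0711, -0.0710678
Step 5: Signature = (# positive eigenvalues) - (# negative eigenvalues) = 0

0


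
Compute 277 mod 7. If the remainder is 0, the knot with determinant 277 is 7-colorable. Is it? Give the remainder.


Step 1: A knot is p-colorable if and only if p divides its determinant.
Step 2: Compute 277 mod 7.
277 = 39 * 7 + 4
Step 3: 277 mod 7 = 4
Step 4: The knot is 7-colorable: no

4


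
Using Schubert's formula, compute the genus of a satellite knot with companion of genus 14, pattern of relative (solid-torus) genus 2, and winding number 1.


Schubert: g(satellite) = g_rel(pattern) + |winding| * g(companion),
where g_rel(pattern) is the genus of the pattern relative to the solid torus.
= 2 + 1 * 14
= 2 + 14 = 16

16


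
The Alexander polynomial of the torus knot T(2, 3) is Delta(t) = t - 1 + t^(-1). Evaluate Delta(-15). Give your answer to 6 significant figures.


Substituting t = -15 into Delta(t) = t - 1 + t^(-1):
Term values: (-15) + (-1) + (-0.0666667)
Sum = -16.06666667
Rounded to 6 significant figures: -16.0667

-16.0667


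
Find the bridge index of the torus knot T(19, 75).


The bridge number of T(p,q) is min(p,q).
min(19, 75) = 19

19


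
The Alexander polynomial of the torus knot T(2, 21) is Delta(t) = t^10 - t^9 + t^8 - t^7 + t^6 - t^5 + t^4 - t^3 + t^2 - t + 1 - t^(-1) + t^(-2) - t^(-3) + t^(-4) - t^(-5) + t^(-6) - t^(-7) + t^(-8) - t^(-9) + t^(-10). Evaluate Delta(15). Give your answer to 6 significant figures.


Substituting t = 15 into Delta(t) = t^10 - t^9 + t^8 - t^7 + t^6 - t^5 + t^4 - t^3 + t^2 - t + 1 - t^(-1) + t^(-2) - t^(-3) + t^(-4) - t^(-5) + t^(-6) - t^(-7) + t^(-8) - t^(-9) + t^(-10):
Term values: (576650390625) + (-38443359375) + (2562890625) + (-170859375) + (11390625) + (-759375) + (50625) + (-3375) + (225) + (-15) + (1) + (-0.0666667) + (0.00444444) + (-0.000296296) + (1.97531e-05) + (-1.31687e-06) + (8.77915e-08) + (-5.85277e-09) + (3.90184e-10) + (-2.60123e-11) + (1.73415e-12)
Sum = 5.406097412e+11
Rounded to 6 significant figures: 5.4061e+11

5.4061e+11


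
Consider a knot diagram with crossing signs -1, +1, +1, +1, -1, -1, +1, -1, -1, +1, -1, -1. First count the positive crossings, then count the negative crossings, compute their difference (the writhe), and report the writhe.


Step 1: Count positive crossings (+1).
Positive crossings: 5
Step 2: Count negative crossings (-1).
Negative crossings: 7
Step 3: Writhe = (positive) - (negative)
w = 5 - 7 = -2
Step 4: |w| = 2, and w is negative

-2


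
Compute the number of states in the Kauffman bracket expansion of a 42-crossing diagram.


Each crossing contributes 2 choices (A-smoothing or B-smoothing).
Total states = 2^42 = 4398046511104

4398046511104


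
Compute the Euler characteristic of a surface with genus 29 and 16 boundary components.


chi = 2 - 2g - b
= 2 - 2*29 - 16
= 2 - 58 - 16 = -72

-72


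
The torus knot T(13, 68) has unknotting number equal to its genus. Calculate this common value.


For a torus knot T(p,q), both the unknotting number and genus equal (p-1)(q-1)/2.
= (13-1)(68-1)/2
= 12*67/2
= 804/2 = 402

402


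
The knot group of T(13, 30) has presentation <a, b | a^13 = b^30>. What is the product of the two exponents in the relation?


The relation is a^13 = b^30.
Product of exponents = 13 * 30
= 390

390


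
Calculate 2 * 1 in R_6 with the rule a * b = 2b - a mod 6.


2 * 1 = 2*1 - 2 mod 6
= 2 - 2 mod 6
= 0 mod 6 = 0

0


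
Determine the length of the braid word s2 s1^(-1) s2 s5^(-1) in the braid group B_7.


The word length counts the number of generators (including inverses).
Listing each generator: s2, s1^(-1), s2, s5^(-1)
There are 4 generators in this braid word.

4


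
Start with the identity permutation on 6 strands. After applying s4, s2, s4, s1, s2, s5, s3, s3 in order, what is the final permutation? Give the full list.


Starting with identity [1, 2, 3, 4, 5, 6].
Apply generators in sequence:
  After s4: [1, 2, 3, 5, 4, 6]
  After s2: [1, 3, 2, 5, 4, 6]
  After s4: [1, 3, 2, 4, 5, 6]
  After s1: [3, 1, 2, 4, 5, 6]
  After s2: [3, 2, 1, 4, 5, 6]
  After s5: [3, 2, 1, 4, 6, 5]
  After s3: [3, 2, 4, 1, 6, 5]
  After s3: [3, 2, 1, 4, 6, 5]
Final permutation: [3, 2, 1, 4, 6, 5]

[3, 2, 1, 4, 6, 5]


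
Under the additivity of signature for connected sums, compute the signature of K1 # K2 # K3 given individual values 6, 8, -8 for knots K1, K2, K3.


The signature is additive under connected sum.
signature(K1 # K2 # K3) = (6) + (8) + (-8)
= 6

6


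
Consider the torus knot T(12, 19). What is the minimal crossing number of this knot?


For a torus knot T(p, q) with gcd(p,q)=1,
the crossing number is min(p*(q-1), q*(p-1)).
p*(q-1) = 12*18 = 216
q*(p-1) = 19*11 = 209
min(216, 209) = 209

209


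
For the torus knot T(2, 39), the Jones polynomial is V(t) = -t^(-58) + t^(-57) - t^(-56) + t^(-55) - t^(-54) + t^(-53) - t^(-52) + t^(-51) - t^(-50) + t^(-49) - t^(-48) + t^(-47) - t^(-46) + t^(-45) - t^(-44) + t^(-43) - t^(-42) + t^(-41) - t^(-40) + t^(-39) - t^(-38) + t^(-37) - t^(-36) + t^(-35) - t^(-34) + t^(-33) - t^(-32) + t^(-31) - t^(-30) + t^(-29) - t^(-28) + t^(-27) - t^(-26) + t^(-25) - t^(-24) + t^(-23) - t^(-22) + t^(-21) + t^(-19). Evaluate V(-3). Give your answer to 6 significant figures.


Substituting t = -3 into V(t) = -t^(-58) + t^(-57) - t^(-56) + t^(-55) - t^(-54) + t^(-53) - t^(-52) + t^(-51) - t^(-50) + t^(-49) - t^(-48) + t^(-47) - t^(-46) + t^(-45) - t^(-44) + t^(-43) - t^(-42) + t^(-41) - t^(-40) + t^(-39) - t^(-38) + t^(-37) - t^(-36) + t^(-35) - t^(-34) + t^(-33) - t^(-32) + t^(-31) - t^(-30) + t^(-29) - t^(-28) + t^(-27) - t^(-26) + t^(-25) - t^(-24) + t^(-23) - t^(-22) + t^(-21) + t^(-19):
  (-)t^(-58) = -2.12308e-28
  (+)t^(-57) = -6.36925e-28
  (-)t^(-56) = -1.91078e-27
  (+)t^(-55) = -5.73233e-27
  (-)t^(-54) = -1.7197e-26
  (+)t^(-53) = -5.15909e-26
  (-)t^(-52) = -1.54773e-25
  (+)t^(-51) = -4.64319e-25
  (-)t^(-50) = -1.39296e-24
  (+)t^(-49) = -4.17887e-24
  (-)t^(-48) = -1.25366e-23
  (+)t^(-47) = -3.76098e-23
  (-)t^(-46) = -1.12829e-22
  (+)t^(-45) = -3.38488e-22
  (-)t^(-44) = -1.01546e-21
  (+)t^(-43) = -3.04639e-21
  (-)t^(-42) = -9.13918e-21
  (+)t^(-41) = -2.74175e-20
  (-)t^(-40) = -8.22526e-20
  (+)t^(-39) = -2.46758e-19
  (-)t^(-38) = -7.40274e-19
  (+)t^(-37) = -2.22082e-18
  (-)t^(-36) = -6.66246e-18
  (+)t^(-35) = -1.99874e-17
  (-)t^(-34) = -5.99622e-17
  (+)t^(-33) = -1.79887e-16
  (-)t^(-32) = -5.3966e-16
  (+)t^(-31) = -1.61898e-15
  (-)t^(-30) = -4.85694e-15
  (+)t^(-29) = -1.45708e-14
  (-)t^(-28) = -4.37124e-14
  (+)t^(-27) = -1.31137e-13
  (-)t^(-26) = -3.93412e-13
  (+)t^(-25) = -1.18024e-12
  (-)t^(-24) = -3.54071e-12
  (+)t^(-23) = -1.06221e-11
  (-)t^(-22) = -3.18664e-11
  (+)t^(-21) = -9.55991e-11
  (+)t^(-19) = -8.60392e-10
Sum = (-2.12308e-28) + (-6.36925e-28) + (-1.91078e-27) + (-5.73233e-27) + (-1.7197e-26) + (-5.15909e-26) + (-1.54773e-25) + (-4.64319e-25) + (-1.39296e-24) + (-4.17887e-24) + (-1.25366e-23) + (-3.76098e-23) + (-1.12829e-22) + (-3.38488e-22) + (-1.01546e-21) + (-3.04639e-21) + (-9.13918e-21) + (-2.74175e-20) + (-8.22526e-20) + (-2.46758e-19) + (-7.40274e-19) + (-2.22082e-18) + (-6.66246e-18) + (-1.99874e-17) + (-5.99622e-17) + (-1.79887e-16) + (-5.3966e-16) + (-1.61898e-15) + (-4.85694e-15) + (-1.45708e-14) + (-4.37124e-14) + (-1.31137e-13) + (-3.93412e-13) + (-1.18024e-12) + (-3.54071e-12) + (-1.06221e-11) + (-3.18664e-11) + (-9.55991e-11) + (-8.60392e-10)
= -1.003790197e-09
Rounded to 6 significant figures: -1.00379e-09

-1.00379e-09


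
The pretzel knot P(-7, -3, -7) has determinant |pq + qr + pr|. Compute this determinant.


Step 1: Compute pq + qr + pr.
pq = (-7)*(-3) = 21
qr = (-3)*(-7) = 21
pr = (-7)*(-7) = 49
pq + qr + pr = 21 + 21 + 49 = 91
Step 2: Take absolute value.
det(P(-7,-3,-7)) = |91| = 91

91


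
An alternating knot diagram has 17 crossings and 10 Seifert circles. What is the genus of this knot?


For alternating knots, g = (c - s + 1)/2.
= (17 - 10 + 1)/2
= 8/2 = 4

4


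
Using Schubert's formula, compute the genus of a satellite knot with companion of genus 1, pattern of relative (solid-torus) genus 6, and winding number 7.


Schubert: g(satellite) = g_rel(pattern) + |winding| * g(companion),
where g_rel(pattern) is the genus of the pattern relative to the solid torus.
= 6 + 7 * 1
= 6 + 7 = 13

13


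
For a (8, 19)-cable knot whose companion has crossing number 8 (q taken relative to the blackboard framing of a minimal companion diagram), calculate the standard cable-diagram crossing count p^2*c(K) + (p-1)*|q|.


Step 1: Each of the c(K) crossings of the companion diagram becomes p*p = p^2 crossings among the p parallel strands, and each of the |q| twists s_1 s_2 ... s_(p-1) adds (p-1) crossings.
  Crossings = p^2 * c(K) + (p-1)*|q|
Step 2: = 8^2 * 8 + (8-1)*19
Step 3: = 64*8 + 7*19
Step 4: = 512 + 133 = 645

645


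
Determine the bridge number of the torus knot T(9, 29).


The bridge number of T(p,q) is min(p,q).
min(9, 29) = 9

9


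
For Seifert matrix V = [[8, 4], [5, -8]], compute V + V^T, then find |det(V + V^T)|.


Step 1: Form V + V^T where V = [[8, 4], [5, -8]]
  V^T = [[8, 5], [4, -8]]
  V + V^T = [[16, 9], [9, -16]]
Step 2: det(V + V^T) = 16*(-16) - 9*9
  = -256 - 81 = -337
Step 3: Knot determinant = |det(V + V^T)| = |-337| = 337

337


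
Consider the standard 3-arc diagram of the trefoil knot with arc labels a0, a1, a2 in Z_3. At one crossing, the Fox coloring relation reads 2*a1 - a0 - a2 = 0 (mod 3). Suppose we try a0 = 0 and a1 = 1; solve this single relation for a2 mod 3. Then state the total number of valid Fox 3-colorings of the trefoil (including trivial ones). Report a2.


Step 1: Apply the given crossing relation 2*a1 - a0 - a2 = 0 (mod 3).
  a2 = 2*a1 - a0 mod 3
  a2 = 2*1 - 0 mod 3
  a2 = 2 - 0 mod 3
  a2 = 2 mod 3 = 2
Step 2: The trefoil has determinant 3.
  Number of Fox p-colorings (p prime) is p^2 if p = 3, else p.
  Since p = 3 divides det = 3, the trefoil is 3-colorable.
  (Indeed for p = 3 any choice of a0, a1 extends to a valid coloring; the trial (a0, a1, a2) = (0, 1, 2) satisfies all three crossing relations.)
  Total colorings = 3^2 = 9
Step 3: a2 = 2, total Fox 3-colorings = 9

2


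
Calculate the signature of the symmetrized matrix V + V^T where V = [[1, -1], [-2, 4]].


Step 1: V + V^T = [[2, -3], [-3, 8]]
Step 2: trace = 10, det = 7
Step 3: Discriminant = 10^2 - 4*7 = 72
Step 4: Eigenvalues: 9.24264, 0.757359
Step 5: Signature = (# positive eigenvalues) - (# negative eigenvalues) = 2

2


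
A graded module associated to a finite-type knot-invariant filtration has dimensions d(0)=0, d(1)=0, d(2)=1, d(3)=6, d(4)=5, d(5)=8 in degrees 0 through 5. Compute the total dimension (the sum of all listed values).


Total dimension = d(0) + d(1) + ... + d(5)
= 0 + 0 + 1 + 6 + 5 + 8
= 20

20


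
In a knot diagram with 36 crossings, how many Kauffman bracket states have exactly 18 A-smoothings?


We choose which 18 of 36 crossings get A-smoothings.
C(36, 18) = 36! / (18! * 18!)
= 9075135300

9075135300


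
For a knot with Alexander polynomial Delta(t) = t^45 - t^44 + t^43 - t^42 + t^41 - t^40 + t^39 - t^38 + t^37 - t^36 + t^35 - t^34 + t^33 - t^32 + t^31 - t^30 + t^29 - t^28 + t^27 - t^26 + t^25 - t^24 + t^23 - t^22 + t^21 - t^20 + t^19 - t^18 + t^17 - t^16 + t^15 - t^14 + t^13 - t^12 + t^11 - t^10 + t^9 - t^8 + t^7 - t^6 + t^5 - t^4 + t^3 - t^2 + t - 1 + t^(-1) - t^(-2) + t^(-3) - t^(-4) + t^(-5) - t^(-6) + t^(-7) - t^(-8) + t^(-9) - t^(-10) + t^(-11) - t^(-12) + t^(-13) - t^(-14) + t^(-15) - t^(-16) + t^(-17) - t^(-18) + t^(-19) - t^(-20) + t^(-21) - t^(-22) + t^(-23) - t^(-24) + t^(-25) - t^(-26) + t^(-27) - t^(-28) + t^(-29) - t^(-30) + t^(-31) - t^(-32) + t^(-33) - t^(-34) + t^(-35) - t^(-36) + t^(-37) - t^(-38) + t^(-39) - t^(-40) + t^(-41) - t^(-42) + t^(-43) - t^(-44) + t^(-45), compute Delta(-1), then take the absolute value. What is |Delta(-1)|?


Step 1: The polynomial has 91 terms with alternating signs, exponents from 45 down to -45.
Step 2: Substitute t = -1. The i-th term has coefficient (-1)^i and exponent (m-i),
  so its value is (-1)^i * (-1)^(m-i) = (-1)^m = -1 for every i.
Step 3: All 91 terms equal -1, so Delta(-1) = 91 * (-1) = -91
Step 4: |Delta(-1)| = 91

91


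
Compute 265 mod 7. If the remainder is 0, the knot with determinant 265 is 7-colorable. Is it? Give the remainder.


Step 1: A knot is p-colorable if and only if p divides its determinant.
Step 2: Compute 265 mod 7.
265 = 37 * 7 + 6
Step 3: 265 mod 7 = 6
Step 4: The knot is 7-colorable: no

6


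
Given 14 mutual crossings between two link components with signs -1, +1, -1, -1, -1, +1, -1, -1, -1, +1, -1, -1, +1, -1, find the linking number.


Step 1: Count positive crossings: 4
Step 2: Count negative crossings: 10
Step 3: Sum of signs = 4 - 10 = -6
Step 4: Linking number = sum/2 = -6/2 = -3

-3


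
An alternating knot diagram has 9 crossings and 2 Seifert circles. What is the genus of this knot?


For alternating knots, g = (c - s + 1)/2.
= (9 - 2 + 1)/2
= 8/2 = 4

4


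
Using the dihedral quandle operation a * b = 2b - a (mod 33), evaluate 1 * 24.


1 * 24 = 2*24 - 1 mod 33
= 48 - 1 mod 33
= 47 mod 33 = 14

14


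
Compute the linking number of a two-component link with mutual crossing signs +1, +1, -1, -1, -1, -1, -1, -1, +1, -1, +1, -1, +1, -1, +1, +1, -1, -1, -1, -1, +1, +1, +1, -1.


Step 1: Count positive crossings: 10
Step 2: Count negative crossings: 14
Step 3: Sum of signs = 10 - 14 = -4
Step 4: Linking number = sum/2 = -4/2 = -2

-2


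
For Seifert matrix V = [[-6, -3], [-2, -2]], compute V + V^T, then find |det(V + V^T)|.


Step 1: Form V + V^T where V = [[-6, -3], [-2, -2]]
  V^T = [[-6, -2], [-3, -2]]
  V + V^T = [[-12, -5], [-5, -4]]
Step 2: det(V + V^T) = (-12)*(-4) - (-5)*(-5)
  = 48 - 25 = 23
Step 3: Knot determinant = |det(V + V^T)| = |23| = 23

23


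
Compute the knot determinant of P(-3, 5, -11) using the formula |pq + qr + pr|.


Step 1: Compute pq + qr + pr.
pq = (-3)*5 = -15
qr = 5*(-11) = -55
pr = (-3)*(-11) = 33
pq + qr + pr = -15 + (-55) + 33 = -37
Step 2: Take absolute value.
det(P(-3,5,-11)) = |-37| = 37

37


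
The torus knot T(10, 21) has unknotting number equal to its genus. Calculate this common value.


For a torus knot T(p,q), both the unknotting number and genus equal (p-1)(q-1)/2.
= (10-1)(21-1)/2
= 9*20/2
= 180/2 = 90

90


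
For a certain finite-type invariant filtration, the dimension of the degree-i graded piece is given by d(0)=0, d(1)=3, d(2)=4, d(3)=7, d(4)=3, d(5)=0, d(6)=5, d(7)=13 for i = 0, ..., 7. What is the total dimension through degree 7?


Total dimension = d(0) + d(1) + ... + d(7)
= 0 + 3 + 4 + 7 + 3 + 0 + 5 + 13
= 35

35


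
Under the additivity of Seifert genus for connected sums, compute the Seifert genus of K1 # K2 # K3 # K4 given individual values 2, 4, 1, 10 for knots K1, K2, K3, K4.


The Seifert genus is additive under connected sum.
Seifert genus(K1 # K2 # K3 # K4) = (2) + (4) + (1) + (10)
= 17

17


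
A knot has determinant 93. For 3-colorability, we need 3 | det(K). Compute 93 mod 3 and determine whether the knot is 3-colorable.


Step 1: A knot is p-colorable if and only if p divides its determinant.
Step 2: Compute 93 mod 3.
93 = 31 * 3 + 0
Step 3: 93 mod 3 = 0
Step 4: The knot is 3-colorable: yes

0


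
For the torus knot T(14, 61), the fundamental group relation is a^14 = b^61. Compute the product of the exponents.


The relation is a^14 = b^61.
Product of exponents = 14 * 61
= 854

854


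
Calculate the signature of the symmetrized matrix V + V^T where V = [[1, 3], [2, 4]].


Step 1: V + V^T = [[2, 5], [5, 8]]
Step 2: trace = 10, det = -9
Step 3: Discriminant = 10^2 - 4*(-9) = 136
Step 4: Eigenvalues: 10.831, -0.830952
Step 5: Signature = (# positive eigenvalues) - (# negative eigenvalues) = 0

0


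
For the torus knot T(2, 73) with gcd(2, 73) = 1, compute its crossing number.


For a torus knot T(p, q) with gcd(p,q)=1,
the crossing number is min(p*(q-1), q*(p-1)).
p*(q-1) = 2*72 = 144
q*(p-1) = 73*1 = 73
min(144, 73) = 73

73


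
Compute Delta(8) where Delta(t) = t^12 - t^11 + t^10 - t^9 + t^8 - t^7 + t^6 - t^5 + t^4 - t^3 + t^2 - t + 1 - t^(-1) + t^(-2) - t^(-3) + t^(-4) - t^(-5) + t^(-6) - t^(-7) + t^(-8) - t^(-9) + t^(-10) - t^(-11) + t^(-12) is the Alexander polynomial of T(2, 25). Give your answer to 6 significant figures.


Substituting t = 8 into Delta(t) = t^12 - t^11 + t^10 - t^9 + t^8 - t^7 + t^6 - t^5 + t^4 - t^3 + t^2 - t + 1 - t^(-1) + t^(-2) - t^(-3) + t^(-4) - t^(-5) + t^(-6) - t^(-7) + t^(-8) - t^(-9) + t^(-10) - t^(-11) + t^(-12):
Term values: (68719476736) + (-8589934592) + (1073741824) + (-134217728) + (16777216) + (-2097152) + (262144) + (-32768) + (4096) + (-512) + (64) + (-8) + (1) + (-0.125) + (0.015625) + (-0.00195312) + (0.000244141) + (-3.05176e-05) + (3.8147e-06) + (-4.76837e-07) + (5.96046e-08) + (-7.45058e-09) + (9.31323e-10) + (-1.16415e-10) + (1.45519e-11)
Sum = 6.108397932e+10
Rounded to 6 significant figures: 6.1084e+10

6.1084e+10


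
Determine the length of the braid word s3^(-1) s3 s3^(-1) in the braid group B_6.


The word length counts the number of generators (including inverses).
Listing each generator: s3^(-1), s3, s3^(-1)
There are 3 generators in this braid word.

3


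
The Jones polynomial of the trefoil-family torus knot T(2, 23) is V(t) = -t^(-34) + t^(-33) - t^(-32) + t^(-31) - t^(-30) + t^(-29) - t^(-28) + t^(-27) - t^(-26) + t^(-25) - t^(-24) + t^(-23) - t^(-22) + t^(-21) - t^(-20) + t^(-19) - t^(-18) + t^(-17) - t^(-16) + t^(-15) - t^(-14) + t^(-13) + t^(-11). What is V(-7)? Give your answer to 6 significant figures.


Substituting t = -7 into V(t) = -t^(-34) + t^(-33) - t^(-32) + t^(-31) - t^(-30) + t^(-29) - t^(-28) + t^(-27) - t^(-26) + t^(-25) - t^(-24) + t^(-23) - t^(-22) + t^(-21) - t^(-20) + t^(-19) - t^(-18) + t^(-17) - t^(-16) + t^(-15) - t^(-14) + t^(-13) + t^(-11):
  (-)t^(-34) = -1.84785e-29
  (+)t^(-33) = -1.29349e-28
  (-)t^(-32) = -9.05446e-28
  (+)t^(-31) = -6.33812e-27
  (-)t^(-30) = -4.43669e-26
  (+)t^(-29) = -3.10568e-25
  (-)t^(-28) = -2.17398e-24
  (+)t^(-27) = -1.52178e-23
  (-)t^(-26) = -1.06525e-22
  (+)t^(-25) = -7.45674e-22
  (-)t^(-24) = -5.21972e-21
  (+)t^(-23) = -3.6538e-20
  (-)t^(-22) = -2.55766e-19
  (+)t^(-21) = -1.79036e-18
  (-)t^(-20) = -1.25325e-17
  (+)t^(-19) = -8.77278e-17
  (-)t^(-18) = -6.14095e-16
  (+)t^(-17) = -4.29866e-15
  (-)t^(-16) = -3.00906e-14
  (+)t^(-15) = -2.10634e-13
  (-)t^(-14) = -1.47444e-12
  (+)t^(-13) = -1.03211e-11
  (+)t^(-11) = -5.05733e-10
Sum = (-1.84785e-29) + (-1.29349e-28) + (-9.05446e-28) + (-6.33812e-27) + (-4.43669e-26) + (-3.10568e-25) + (-2.17398e-24) + (-1.52178e-23) + (-1.06525e-22) + (-7.45674e-22) + (-5.21972e-21) + (-3.6538e-20) + (-2.55766e-19) + (-1.79036e-18) + (-1.25325e-17) + (-8.77278e-17) + (-6.14095e-16) + (-4.29866e-15) + (-3.00906e-14) + (-2.10634e-13) + (-1.47444e-12) + (-1.03211e-11) + (-5.05733e-10)
= -5.1777458e-10
Rounded to 6 significant figures: -5.17775e-10

-5.17775e-10


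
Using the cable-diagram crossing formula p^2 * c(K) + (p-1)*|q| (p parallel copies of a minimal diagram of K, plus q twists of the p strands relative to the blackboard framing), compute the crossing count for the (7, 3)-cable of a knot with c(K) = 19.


Step 1: Each of the c(K) crossings of the companion diagram becomes p*p = p^2 crossings among the p parallel strands, and each of the |q| twists s_1 s_2 ... s_(p-1) adds (p-1) crossings.
  Crossings = p^2 * c(K) + (p-1)*|q|
Step 2: = 7^2 * 19 + (7-1)*3
Step 3: = 49*19 + 6*3
Step 4: = 931 + 18 = 949

949


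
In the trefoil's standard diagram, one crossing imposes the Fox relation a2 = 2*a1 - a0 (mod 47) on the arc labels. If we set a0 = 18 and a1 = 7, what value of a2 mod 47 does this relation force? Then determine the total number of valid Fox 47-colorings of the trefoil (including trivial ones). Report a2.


Step 1: Apply the given crossing relation 2*a1 - a0 - a2 = 0 (mod 47).
  a2 = 2*a1 - a0 mod 47
  a2 = 2*7 - 18 mod 47
  a2 = 14 - 18 mod 47
  a2 = -4 mod 47 = 43
Step 2: The trefoil has determinant 3.
  Number of Fox p-colorings (p prime) is p^2 if p = 3, else p.
  Since 47 does not divide 3, only trivial (constant) colorings exist.
  (So the trial a0 = 18, a1 = 7 with a0 != a1 does NOT extend to a valid coloring of the whole trefoil: the other two crossing relations require 3*(a1 - a0) = 0 (mod 47), which fails.)
  Total colorings = 47
Step 3: a2 = 43, total Fox 47-colorings = 47

43


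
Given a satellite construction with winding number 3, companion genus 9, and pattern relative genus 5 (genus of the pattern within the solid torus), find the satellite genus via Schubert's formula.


Schubert: g(satellite) = g_rel(pattern) + |winding| * g(companion),
where g_rel(pattern) is the genus of the pattern relative to the solid torus.
= 5 + 3 * 9
= 5 + 27 = 32

32


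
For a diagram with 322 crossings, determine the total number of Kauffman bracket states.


Each crossing contributes 2 choices (A-smoothing or B-smoothing).
Total states = 2^322 = 8543948143683640329580086824678208458410818089426611079788166431288878903122562200091848347746304

8543948143683640329580086824678208458410818089426611079788166431288878903122562200091848347746304


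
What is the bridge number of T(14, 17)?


The bridge number of T(p,q) is min(p,q).
min(14, 17) = 14

14


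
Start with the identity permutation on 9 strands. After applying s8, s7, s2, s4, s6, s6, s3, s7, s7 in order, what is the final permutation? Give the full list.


Starting with identity [1, 2, 3, 4, 5, 6, 7, 8, 9].
Apply generators in sequence:
  After s8: [1, 2, 3, 4, 5, 6, 7, 9, 8]
  After s7: [1, 2, 3, 4, 5, 6, 9, 7, 8]
  After s2: [1, 3, 2, 4, 5, 6, 9, 7, 8]
  After s4: [1, 3, 2, 5, 4, 6, 9, 7, 8]
  After s6: [1, 3, 2, 5, 4, 9, 6, 7, 8]
  After s6: [1, 3, 2, 5, 4, 6, 9, 7, 8]
  After s3: [1, 3, 5, 2, 4, 6, 9, 7, 8]
  After s7: [1, 3, 5, 2, 4, 6, 7, 9, 8]
  After s7: [1, 3, 5, 2, 4, 6, 9, 7, 8]
Final permutation: [1, 3, 5, 2, 4, 6, 9, 7, 8]

[1, 3, 5, 2, 4, 6, 9, 7, 8]


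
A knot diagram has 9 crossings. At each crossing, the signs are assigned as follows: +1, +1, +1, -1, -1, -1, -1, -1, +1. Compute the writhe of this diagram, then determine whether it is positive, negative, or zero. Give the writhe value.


Step 1: Count positive crossings (+1).
Positive crossings: 4
Step 2: Count negative crossings (-1).
Negative crossings: 5
Step 3: Writhe = (positive) - (negative)
w = 4 - 5 = -1
Step 4: |w| = 1, and w is negative

-1


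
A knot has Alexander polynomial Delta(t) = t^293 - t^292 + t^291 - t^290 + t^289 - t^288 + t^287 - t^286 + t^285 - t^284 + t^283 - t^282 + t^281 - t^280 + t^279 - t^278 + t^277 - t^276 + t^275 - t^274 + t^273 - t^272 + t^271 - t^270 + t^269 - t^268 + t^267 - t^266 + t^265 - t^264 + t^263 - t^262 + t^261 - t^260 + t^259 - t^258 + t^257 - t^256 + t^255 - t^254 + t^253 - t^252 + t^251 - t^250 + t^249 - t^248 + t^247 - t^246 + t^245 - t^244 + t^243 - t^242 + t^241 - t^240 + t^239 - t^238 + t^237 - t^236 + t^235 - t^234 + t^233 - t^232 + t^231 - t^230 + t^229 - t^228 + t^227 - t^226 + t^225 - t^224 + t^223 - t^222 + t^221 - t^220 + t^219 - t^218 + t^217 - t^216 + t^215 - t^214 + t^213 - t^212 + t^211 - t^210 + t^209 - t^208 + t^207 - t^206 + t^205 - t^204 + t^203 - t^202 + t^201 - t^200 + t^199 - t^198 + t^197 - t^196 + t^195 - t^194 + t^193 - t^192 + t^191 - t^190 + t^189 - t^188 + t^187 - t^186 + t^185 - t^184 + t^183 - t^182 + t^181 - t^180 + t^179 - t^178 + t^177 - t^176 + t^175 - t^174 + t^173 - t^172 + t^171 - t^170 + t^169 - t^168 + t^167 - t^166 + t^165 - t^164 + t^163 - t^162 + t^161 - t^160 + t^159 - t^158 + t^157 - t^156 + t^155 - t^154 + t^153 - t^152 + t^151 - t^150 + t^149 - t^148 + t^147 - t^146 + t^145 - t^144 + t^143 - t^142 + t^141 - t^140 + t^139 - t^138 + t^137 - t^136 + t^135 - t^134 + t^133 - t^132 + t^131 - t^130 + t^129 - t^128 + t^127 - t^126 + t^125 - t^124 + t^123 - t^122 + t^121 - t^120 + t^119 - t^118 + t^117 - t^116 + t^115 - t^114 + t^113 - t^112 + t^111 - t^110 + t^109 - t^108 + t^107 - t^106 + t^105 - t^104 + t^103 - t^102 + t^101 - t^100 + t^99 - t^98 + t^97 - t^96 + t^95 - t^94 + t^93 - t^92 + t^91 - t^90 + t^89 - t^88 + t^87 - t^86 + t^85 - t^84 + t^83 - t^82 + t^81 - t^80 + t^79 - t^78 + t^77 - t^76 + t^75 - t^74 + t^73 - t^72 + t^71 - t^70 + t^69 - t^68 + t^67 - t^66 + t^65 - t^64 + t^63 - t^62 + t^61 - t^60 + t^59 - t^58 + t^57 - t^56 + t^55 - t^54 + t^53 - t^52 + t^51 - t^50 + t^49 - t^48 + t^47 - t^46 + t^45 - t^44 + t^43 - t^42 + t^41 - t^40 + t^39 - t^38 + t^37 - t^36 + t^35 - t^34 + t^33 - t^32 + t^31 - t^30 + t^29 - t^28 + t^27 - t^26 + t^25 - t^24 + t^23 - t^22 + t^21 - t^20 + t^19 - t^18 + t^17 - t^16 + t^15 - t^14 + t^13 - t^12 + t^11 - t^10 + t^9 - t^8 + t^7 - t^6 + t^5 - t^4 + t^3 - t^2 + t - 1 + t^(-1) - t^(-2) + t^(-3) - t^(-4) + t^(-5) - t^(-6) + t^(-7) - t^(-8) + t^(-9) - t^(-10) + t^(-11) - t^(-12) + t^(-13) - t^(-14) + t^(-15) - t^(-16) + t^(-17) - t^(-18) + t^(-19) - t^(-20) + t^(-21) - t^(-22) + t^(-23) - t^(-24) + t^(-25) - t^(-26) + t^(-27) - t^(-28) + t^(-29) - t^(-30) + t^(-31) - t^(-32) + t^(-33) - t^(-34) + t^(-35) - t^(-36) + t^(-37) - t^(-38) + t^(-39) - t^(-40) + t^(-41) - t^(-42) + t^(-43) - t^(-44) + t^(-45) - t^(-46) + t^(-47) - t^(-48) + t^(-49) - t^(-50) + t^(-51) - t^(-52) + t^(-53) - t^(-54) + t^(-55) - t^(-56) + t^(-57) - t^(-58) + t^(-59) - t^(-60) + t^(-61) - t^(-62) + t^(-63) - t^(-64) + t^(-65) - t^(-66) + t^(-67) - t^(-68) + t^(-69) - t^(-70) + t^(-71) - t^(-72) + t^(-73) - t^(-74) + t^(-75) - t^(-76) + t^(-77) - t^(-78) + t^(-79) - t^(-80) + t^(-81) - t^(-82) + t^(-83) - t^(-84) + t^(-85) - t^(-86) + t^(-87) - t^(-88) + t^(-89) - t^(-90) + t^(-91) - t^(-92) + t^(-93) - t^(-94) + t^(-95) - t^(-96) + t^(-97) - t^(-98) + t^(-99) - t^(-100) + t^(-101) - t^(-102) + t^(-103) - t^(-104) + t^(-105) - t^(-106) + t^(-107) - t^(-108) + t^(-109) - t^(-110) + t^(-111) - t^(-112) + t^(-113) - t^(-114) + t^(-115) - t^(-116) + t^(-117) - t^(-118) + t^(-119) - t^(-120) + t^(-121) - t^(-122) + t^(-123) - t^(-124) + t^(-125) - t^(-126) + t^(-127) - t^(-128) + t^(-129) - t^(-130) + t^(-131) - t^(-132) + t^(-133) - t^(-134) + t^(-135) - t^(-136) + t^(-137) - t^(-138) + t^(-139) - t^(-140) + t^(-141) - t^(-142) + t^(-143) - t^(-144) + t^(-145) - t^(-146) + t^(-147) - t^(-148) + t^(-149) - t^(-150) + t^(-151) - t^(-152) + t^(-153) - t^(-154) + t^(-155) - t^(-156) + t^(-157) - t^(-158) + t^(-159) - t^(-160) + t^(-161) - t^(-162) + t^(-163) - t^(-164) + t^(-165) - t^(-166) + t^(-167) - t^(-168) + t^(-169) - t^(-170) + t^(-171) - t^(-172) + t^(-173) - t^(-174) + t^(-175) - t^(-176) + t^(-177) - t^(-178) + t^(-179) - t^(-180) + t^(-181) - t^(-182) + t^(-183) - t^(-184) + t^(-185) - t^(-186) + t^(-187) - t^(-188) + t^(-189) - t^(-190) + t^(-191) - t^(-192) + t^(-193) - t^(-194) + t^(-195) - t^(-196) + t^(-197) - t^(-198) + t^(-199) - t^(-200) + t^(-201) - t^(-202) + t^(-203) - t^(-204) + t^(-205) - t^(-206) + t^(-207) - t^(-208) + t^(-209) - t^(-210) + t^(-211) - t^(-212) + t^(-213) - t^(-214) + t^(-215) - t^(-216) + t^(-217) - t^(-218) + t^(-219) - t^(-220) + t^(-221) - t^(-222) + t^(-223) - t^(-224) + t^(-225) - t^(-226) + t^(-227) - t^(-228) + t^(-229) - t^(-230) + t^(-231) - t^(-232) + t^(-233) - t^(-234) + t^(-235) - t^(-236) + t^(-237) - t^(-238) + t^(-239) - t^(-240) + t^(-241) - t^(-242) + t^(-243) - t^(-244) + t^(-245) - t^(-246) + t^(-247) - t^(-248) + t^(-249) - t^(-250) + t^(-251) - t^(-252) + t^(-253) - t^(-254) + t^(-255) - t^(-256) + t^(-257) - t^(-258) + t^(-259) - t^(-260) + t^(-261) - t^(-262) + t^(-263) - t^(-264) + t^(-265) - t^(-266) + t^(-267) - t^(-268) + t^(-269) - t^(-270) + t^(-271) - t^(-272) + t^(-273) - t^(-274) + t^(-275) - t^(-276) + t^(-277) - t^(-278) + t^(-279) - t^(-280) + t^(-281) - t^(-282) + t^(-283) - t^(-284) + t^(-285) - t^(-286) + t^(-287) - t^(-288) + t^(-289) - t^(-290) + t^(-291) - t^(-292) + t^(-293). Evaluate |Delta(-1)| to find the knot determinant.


Step 1: The polynomial has 587 terms with alternating signs, exponents from 293 down to -293.
Step 2: Substitute t = -1. The i-th term has coefficient (-1)^i and exponent (m-i),
  so its value is (-1)^i * (-1)^(m-i) = (-1)^m = -1 for every i.
Step 3: All 587 terms equal -1, so Delta(-1) = 587 * (-1) = -587
Step 4: |Delta(-1)| = 587

587


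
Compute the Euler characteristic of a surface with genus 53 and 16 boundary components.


chi = 2 - 2g - b
= 2 - 2*53 - 16
= 2 - 106 - 16 = -120

-120


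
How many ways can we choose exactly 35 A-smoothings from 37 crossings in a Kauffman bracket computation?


We choose which 35 of 37 crossings get A-smoothings.
C(37, 35) = 37! / (35! * 2!)
= 666

666


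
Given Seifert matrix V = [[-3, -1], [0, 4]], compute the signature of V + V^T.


Step 1: V + V^T = [[-6, -1], [-1, 8]]
Step 2: trace = 2, det = -49
Step 3: Discriminant = 2^2 - 4*(-49) = 200
Step 4: Eigenvalues: 8.07107, -6.07107
Step 5: Signature = (# positive eigenvalues) - (# negative eigenvalues) = 0

0


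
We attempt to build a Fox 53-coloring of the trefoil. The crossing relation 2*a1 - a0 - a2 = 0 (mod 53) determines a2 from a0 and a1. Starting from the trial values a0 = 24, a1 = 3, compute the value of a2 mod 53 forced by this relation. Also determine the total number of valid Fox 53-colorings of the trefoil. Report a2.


Step 1: Apply the given crossing relation 2*a1 - a0 - a2 = 0 (mod 53).
  a2 = 2*a1 - a0 mod 53
  a2 = 2*3 - 24 mod 53
  a2 = 6 - 24 mod 53
  a2 = -18 mod 53 = 35
Step 2: The trefoil has determinant 3.
  Number of Fox p-colorings (p prime) is p^2 if p = 3, else p.
  Since 53 does not divide 3, only trivial (constant) colorings exist.
  (So the trial a0 = 24, a1 = 3 with a0 != a1 does NOT extend to a valid coloring of the whole trefoil: the other two crossing relations require 3*(a1 - a0) = 0 (mod 53), which fails.)
  Total colorings = 53
Step 3: a2 = 35, total Fox 53-colorings = 53

35


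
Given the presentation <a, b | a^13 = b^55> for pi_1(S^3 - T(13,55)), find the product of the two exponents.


The relation is a^13 = b^55.
Product of exponents = 13 * 55
= 715

715


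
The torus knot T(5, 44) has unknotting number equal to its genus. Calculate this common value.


For a torus knot T(p,q), both the unknotting number and genus equal (p-1)(q-1)/2.
= (5-1)(44-1)/2
= 4*43/2
= 172/2 = 86

86


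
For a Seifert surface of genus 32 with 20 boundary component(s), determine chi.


chi = 2 - 2g - b
= 2 - 2*32 - 20
= 2 - 64 - 20 = -82

-82


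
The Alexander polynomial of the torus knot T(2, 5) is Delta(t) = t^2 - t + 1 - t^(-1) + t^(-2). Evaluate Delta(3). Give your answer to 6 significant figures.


Substituting t = 3 into Delta(t) = t^2 - t + 1 - t^(-1) + t^(-2):
Term values: (9) + (-3) + (1) + (-0.333333) + (0.111111)
Sum = 6.777777778
Rounded to 6 significant figures: 6.77778

6.77778


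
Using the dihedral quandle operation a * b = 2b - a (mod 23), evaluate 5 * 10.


5 * 10 = 2*10 - 5 mod 23
= 20 - 5 mod 23
= 15 mod 23 = 15

15


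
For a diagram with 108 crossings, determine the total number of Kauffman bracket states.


Each crossing contributes 2 choices (A-smoothing or B-smoothing).
Total states = 2^108 = 324518553658426726783156020576256

324518553658426726783156020576256


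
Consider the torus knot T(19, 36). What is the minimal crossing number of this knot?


For a torus knot T(p, q) with gcd(p,q)=1,
the crossing number is min(p*(q-1), q*(p-1)).
p*(q-1) = 19*35 = 665
q*(p-1) = 36*18 = 648
min(665, 648) = 648

648


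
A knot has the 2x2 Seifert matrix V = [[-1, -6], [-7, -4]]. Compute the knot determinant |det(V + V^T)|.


Step 1: Form V + V^T where V = [[-1, -6], [-7, -4]]
  V^T = [[-1, -7], [-6, -4]]
  V + V^T = [[-2, -13], [-13, -8]]
Step 2: det(V + V^T) = (-2)*(-8) - (-13)*(-13)
  = 16 - 169 = -153
Step 3: Knot determinant = |det(V + V^T)| = |-153| = 153

153


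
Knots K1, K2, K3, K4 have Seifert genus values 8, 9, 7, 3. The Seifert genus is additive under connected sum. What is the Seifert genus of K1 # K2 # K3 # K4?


The Seifert genus is additive under connected sum.
Seifert genus(K1 # K2 # K3 # K4) = (8) + (9) + (7) + (3)
= 27

27


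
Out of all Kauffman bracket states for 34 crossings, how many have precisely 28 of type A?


We choose which 28 of 34 crossings get A-smoothings.
C(34, 28) = 34! / (28! * 6!)
= 1344904

1344904


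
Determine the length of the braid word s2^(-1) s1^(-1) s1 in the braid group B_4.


The word length counts the number of generators (including inverses).
Listing each generator: s2^(-1), s1^(-1), s1
There are 3 generators in this braid word.

3


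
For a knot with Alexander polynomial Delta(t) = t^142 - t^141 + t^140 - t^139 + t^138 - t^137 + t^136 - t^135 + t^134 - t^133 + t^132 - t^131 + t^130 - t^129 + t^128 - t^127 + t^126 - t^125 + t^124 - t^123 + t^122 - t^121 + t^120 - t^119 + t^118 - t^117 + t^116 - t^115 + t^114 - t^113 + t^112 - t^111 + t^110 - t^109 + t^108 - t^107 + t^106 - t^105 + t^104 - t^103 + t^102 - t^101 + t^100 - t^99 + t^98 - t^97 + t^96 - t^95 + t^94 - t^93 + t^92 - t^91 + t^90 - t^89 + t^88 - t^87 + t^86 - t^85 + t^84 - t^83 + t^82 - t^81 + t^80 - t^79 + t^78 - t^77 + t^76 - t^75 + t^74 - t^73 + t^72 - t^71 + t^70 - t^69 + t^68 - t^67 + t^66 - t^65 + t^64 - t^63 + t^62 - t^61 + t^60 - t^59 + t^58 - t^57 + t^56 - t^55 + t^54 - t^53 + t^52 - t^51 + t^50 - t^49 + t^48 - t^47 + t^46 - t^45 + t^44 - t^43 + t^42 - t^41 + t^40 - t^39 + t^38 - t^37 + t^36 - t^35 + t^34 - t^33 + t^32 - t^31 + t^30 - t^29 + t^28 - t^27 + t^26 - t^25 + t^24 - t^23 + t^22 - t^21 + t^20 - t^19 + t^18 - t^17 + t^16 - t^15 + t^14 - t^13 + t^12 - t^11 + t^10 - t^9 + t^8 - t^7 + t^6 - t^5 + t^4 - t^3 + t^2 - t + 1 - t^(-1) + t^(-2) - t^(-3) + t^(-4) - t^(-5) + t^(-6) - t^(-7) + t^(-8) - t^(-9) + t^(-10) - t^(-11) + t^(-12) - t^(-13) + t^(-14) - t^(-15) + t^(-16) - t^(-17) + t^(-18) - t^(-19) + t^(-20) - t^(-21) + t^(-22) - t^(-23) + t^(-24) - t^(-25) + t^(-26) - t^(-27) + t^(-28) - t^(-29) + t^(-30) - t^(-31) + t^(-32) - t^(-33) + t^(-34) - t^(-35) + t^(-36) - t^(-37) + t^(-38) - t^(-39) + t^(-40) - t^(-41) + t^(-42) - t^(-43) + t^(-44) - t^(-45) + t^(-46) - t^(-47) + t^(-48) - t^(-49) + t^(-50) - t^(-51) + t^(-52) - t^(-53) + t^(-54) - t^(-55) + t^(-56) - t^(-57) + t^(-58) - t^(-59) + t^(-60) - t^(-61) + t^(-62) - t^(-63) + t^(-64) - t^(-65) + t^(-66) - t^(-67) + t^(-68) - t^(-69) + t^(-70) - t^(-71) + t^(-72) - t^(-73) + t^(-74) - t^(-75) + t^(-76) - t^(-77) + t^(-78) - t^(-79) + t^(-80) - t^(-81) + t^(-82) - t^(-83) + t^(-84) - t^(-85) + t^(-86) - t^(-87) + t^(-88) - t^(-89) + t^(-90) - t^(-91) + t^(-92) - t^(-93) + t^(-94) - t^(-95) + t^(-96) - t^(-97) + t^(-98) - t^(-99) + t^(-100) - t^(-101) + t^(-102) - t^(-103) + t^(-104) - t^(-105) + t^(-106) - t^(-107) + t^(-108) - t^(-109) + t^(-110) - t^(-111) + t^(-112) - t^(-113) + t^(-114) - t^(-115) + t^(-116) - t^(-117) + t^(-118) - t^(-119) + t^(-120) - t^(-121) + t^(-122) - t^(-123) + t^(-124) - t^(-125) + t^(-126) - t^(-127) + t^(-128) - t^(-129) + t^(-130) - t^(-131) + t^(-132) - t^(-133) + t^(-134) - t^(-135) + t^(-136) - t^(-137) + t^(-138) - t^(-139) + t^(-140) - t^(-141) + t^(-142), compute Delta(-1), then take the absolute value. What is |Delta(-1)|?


Step 1: The polynomial has 285 terms with alternating signs, exponents from 142 down to -142.
Step 2: Substitute t = -1. The i-th term has coefficient (-1)^i and exponent (m-i),
  so its value is (-1)^i * (-1)^(m-i) = (-1)^m = 1 for every i.
Step 3: All 285 terms equal 1, so Delta(-1) = 285 * (1) = 285
Step 4: |Delta(-1)| = 285

285


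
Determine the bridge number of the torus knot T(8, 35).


The bridge number of T(p,q) is min(p,q).
min(8, 35) = 8

8


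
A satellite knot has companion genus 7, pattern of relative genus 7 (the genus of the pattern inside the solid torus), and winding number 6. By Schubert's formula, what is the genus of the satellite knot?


Schubert: g(satellite) = g_rel(pattern) + |winding| * g(companion),
where g_rel(pattern) is the genus of the pattern relative to the solid torus.
= 7 + 6 * 7
= 7 + 42 = 49

49


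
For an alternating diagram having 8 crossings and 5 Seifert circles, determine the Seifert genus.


For alternating knots, g = (c - s + 1)/2.
= (8 - 5 + 1)/2
= 4/2 = 2

2
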